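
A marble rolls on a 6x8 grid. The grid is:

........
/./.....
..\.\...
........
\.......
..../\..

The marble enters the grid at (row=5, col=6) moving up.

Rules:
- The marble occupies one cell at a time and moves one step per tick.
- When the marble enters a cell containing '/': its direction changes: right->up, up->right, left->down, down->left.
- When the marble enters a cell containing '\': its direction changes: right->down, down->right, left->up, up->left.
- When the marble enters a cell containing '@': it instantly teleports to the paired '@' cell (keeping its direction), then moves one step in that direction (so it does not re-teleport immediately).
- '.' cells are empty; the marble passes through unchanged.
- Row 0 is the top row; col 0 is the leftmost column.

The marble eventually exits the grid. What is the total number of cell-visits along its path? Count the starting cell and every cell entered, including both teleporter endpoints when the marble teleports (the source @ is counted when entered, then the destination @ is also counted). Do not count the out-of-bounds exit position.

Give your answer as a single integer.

Step 1: enter (5,6), '.' pass, move up to (4,6)
Step 2: enter (4,6), '.' pass, move up to (3,6)
Step 3: enter (3,6), '.' pass, move up to (2,6)
Step 4: enter (2,6), '.' pass, move up to (1,6)
Step 5: enter (1,6), '.' pass, move up to (0,6)
Step 6: enter (0,6), '.' pass, move up to (-1,6)
Step 7: at (-1,6) — EXIT via top edge, pos 6
Path length (cell visits): 6

Answer: 6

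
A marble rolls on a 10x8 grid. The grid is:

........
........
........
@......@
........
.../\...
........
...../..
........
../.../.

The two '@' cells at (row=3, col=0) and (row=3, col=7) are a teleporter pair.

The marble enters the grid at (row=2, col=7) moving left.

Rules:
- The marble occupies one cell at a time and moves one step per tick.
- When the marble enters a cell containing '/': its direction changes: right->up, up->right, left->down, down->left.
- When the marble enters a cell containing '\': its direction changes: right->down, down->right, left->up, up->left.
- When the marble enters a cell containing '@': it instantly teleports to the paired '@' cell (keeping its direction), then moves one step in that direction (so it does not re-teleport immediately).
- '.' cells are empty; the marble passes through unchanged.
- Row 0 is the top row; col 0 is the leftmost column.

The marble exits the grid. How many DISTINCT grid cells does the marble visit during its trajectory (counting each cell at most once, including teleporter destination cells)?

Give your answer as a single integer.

Step 1: enter (2,7), '.' pass, move left to (2,6)
Step 2: enter (2,6), '.' pass, move left to (2,5)
Step 3: enter (2,5), '.' pass, move left to (2,4)
Step 4: enter (2,4), '.' pass, move left to (2,3)
Step 5: enter (2,3), '.' pass, move left to (2,2)
Step 6: enter (2,2), '.' pass, move left to (2,1)
Step 7: enter (2,1), '.' pass, move left to (2,0)
Step 8: enter (2,0), '.' pass, move left to (2,-1)
Step 9: at (2,-1) — EXIT via left edge, pos 2
Distinct cells visited: 8 (path length 8)

Answer: 8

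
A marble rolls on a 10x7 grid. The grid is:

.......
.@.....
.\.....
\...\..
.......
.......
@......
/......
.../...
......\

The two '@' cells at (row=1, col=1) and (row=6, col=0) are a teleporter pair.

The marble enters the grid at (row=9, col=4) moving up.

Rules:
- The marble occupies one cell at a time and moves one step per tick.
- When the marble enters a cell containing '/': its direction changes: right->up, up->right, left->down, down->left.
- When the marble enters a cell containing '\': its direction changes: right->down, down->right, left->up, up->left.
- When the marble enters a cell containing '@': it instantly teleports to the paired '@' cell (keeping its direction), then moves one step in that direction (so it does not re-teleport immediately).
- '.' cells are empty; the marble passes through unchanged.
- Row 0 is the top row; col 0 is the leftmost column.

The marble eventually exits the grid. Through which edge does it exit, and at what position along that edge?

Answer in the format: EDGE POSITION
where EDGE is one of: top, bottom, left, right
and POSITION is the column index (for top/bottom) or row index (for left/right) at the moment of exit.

Answer: top 0

Derivation:
Step 1: enter (9,4), '.' pass, move up to (8,4)
Step 2: enter (8,4), '.' pass, move up to (7,4)
Step 3: enter (7,4), '.' pass, move up to (6,4)
Step 4: enter (6,4), '.' pass, move up to (5,4)
Step 5: enter (5,4), '.' pass, move up to (4,4)
Step 6: enter (4,4), '.' pass, move up to (3,4)
Step 7: enter (3,4), '\' deflects up->left, move left to (3,3)
Step 8: enter (3,3), '.' pass, move left to (3,2)
Step 9: enter (3,2), '.' pass, move left to (3,1)
Step 10: enter (3,1), '.' pass, move left to (3,0)
Step 11: enter (3,0), '\' deflects left->up, move up to (2,0)
Step 12: enter (2,0), '.' pass, move up to (1,0)
Step 13: enter (1,0), '.' pass, move up to (0,0)
Step 14: enter (0,0), '.' pass, move up to (-1,0)
Step 15: at (-1,0) — EXIT via top edge, pos 0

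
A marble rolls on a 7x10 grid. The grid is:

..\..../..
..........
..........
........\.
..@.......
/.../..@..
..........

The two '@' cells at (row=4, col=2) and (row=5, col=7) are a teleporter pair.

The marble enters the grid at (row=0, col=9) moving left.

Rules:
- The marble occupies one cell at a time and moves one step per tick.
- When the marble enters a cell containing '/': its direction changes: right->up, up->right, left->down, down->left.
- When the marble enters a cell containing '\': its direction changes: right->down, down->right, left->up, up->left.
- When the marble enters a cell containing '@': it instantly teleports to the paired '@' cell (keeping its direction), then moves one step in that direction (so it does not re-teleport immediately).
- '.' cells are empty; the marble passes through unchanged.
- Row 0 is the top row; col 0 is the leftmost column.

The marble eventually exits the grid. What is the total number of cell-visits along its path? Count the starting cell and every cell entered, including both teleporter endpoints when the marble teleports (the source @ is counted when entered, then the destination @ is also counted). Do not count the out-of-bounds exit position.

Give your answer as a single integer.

Answer: 11

Derivation:
Step 1: enter (0,9), '.' pass, move left to (0,8)
Step 2: enter (0,8), '.' pass, move left to (0,7)
Step 3: enter (0,7), '/' deflects left->down, move down to (1,7)
Step 4: enter (1,7), '.' pass, move down to (2,7)
Step 5: enter (2,7), '.' pass, move down to (3,7)
Step 6: enter (3,7), '.' pass, move down to (4,7)
Step 7: enter (4,7), '.' pass, move down to (5,7)
Step 8: enter (5,7), '@' teleport (5,7)->(4,2), also enter (4,2), move down to (5,2)
Step 9: enter (5,2), '.' pass, move down to (6,2)
Step 10: enter (6,2), '.' pass, move down to (7,2)
Step 11: at (7,2) — EXIT via bottom edge, pos 2
Path length (cell visits): 11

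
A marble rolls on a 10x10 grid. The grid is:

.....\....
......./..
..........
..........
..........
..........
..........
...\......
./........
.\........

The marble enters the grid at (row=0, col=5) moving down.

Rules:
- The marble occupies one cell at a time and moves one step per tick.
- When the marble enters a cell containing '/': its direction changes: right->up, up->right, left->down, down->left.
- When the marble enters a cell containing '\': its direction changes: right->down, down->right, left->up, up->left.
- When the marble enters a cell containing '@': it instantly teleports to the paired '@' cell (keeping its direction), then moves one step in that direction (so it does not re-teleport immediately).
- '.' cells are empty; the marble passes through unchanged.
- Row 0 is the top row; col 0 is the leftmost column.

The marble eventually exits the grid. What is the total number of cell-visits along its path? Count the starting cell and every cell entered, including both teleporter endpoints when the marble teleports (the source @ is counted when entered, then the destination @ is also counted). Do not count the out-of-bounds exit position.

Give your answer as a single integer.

Answer: 5

Derivation:
Step 1: enter (0,5), '\' deflects down->right, move right to (0,6)
Step 2: enter (0,6), '.' pass, move right to (0,7)
Step 3: enter (0,7), '.' pass, move right to (0,8)
Step 4: enter (0,8), '.' pass, move right to (0,9)
Step 5: enter (0,9), '.' pass, move right to (0,10)
Step 6: at (0,10) — EXIT via right edge, pos 0
Path length (cell visits): 5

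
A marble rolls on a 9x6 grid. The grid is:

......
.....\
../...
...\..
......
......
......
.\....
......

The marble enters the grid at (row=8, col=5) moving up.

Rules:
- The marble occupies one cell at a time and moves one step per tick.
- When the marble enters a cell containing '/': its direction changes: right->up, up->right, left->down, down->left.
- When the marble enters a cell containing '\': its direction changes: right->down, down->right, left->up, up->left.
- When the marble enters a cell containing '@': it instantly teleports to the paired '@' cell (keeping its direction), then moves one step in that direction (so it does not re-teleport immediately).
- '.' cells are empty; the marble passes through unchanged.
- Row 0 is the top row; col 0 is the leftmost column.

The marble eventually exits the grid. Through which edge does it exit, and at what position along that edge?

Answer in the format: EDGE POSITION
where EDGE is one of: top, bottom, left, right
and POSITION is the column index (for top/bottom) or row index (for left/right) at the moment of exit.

Answer: left 1

Derivation:
Step 1: enter (8,5), '.' pass, move up to (7,5)
Step 2: enter (7,5), '.' pass, move up to (6,5)
Step 3: enter (6,5), '.' pass, move up to (5,5)
Step 4: enter (5,5), '.' pass, move up to (4,5)
Step 5: enter (4,5), '.' pass, move up to (3,5)
Step 6: enter (3,5), '.' pass, move up to (2,5)
Step 7: enter (2,5), '.' pass, move up to (1,5)
Step 8: enter (1,5), '\' deflects up->left, move left to (1,4)
Step 9: enter (1,4), '.' pass, move left to (1,3)
Step 10: enter (1,3), '.' pass, move left to (1,2)
Step 11: enter (1,2), '.' pass, move left to (1,1)
Step 12: enter (1,1), '.' pass, move left to (1,0)
Step 13: enter (1,0), '.' pass, move left to (1,-1)
Step 14: at (1,-1) — EXIT via left edge, pos 1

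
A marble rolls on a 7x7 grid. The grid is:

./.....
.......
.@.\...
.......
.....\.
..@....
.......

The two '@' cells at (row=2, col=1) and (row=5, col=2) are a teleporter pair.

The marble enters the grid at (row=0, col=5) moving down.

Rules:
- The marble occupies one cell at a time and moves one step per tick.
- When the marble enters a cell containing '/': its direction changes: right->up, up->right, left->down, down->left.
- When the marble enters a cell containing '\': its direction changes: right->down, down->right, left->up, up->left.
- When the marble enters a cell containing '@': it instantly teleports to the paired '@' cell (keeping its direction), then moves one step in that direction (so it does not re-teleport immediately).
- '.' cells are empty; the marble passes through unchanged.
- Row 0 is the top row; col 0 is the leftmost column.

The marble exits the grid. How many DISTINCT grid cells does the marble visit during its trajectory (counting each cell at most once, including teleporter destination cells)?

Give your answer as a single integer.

Step 1: enter (0,5), '.' pass, move down to (1,5)
Step 2: enter (1,5), '.' pass, move down to (2,5)
Step 3: enter (2,5), '.' pass, move down to (3,5)
Step 4: enter (3,5), '.' pass, move down to (4,5)
Step 5: enter (4,5), '\' deflects down->right, move right to (4,6)
Step 6: enter (4,6), '.' pass, move right to (4,7)
Step 7: at (4,7) — EXIT via right edge, pos 4
Distinct cells visited: 6 (path length 6)

Answer: 6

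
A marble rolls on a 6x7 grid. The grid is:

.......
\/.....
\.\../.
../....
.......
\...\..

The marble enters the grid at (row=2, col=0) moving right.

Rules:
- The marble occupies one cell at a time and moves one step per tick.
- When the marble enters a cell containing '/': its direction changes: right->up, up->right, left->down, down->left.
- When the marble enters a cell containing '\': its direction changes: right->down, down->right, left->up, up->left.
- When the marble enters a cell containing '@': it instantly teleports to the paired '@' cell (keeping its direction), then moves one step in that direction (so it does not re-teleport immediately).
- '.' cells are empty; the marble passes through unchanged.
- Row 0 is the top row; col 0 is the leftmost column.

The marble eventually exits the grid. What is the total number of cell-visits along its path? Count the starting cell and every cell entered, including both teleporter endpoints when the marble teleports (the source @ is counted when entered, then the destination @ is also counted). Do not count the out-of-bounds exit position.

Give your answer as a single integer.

Answer: 8

Derivation:
Step 1: enter (2,0), '\' deflects right->down, move down to (3,0)
Step 2: enter (3,0), '.' pass, move down to (4,0)
Step 3: enter (4,0), '.' pass, move down to (5,0)
Step 4: enter (5,0), '\' deflects down->right, move right to (5,1)
Step 5: enter (5,1), '.' pass, move right to (5,2)
Step 6: enter (5,2), '.' pass, move right to (5,3)
Step 7: enter (5,3), '.' pass, move right to (5,4)
Step 8: enter (5,4), '\' deflects right->down, move down to (6,4)
Step 9: at (6,4) — EXIT via bottom edge, pos 4
Path length (cell visits): 8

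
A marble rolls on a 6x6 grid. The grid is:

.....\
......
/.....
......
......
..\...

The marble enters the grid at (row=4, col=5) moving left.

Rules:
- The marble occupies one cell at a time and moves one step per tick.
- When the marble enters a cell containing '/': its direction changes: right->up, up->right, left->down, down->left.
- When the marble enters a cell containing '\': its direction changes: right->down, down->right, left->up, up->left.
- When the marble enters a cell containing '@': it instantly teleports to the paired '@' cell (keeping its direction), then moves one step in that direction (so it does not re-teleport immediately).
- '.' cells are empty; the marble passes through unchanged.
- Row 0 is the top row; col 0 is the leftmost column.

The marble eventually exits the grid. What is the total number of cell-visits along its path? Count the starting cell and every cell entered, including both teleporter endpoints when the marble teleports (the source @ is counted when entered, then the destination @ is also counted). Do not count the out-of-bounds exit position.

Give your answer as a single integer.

Step 1: enter (4,5), '.' pass, move left to (4,4)
Step 2: enter (4,4), '.' pass, move left to (4,3)
Step 3: enter (4,3), '.' pass, move left to (4,2)
Step 4: enter (4,2), '.' pass, move left to (4,1)
Step 5: enter (4,1), '.' pass, move left to (4,0)
Step 6: enter (4,0), '.' pass, move left to (4,-1)
Step 7: at (4,-1) — EXIT via left edge, pos 4
Path length (cell visits): 6

Answer: 6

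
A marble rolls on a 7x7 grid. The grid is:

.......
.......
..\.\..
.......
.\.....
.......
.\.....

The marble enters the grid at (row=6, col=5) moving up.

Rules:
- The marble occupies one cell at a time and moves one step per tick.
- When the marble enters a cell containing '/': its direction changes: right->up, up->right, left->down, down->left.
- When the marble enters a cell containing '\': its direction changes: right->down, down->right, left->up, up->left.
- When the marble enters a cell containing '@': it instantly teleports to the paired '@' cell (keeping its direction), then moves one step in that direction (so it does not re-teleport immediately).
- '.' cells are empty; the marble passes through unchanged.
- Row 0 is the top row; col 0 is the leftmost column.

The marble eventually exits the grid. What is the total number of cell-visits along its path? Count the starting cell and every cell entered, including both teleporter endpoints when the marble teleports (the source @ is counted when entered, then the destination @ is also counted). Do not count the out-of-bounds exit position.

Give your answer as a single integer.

Step 1: enter (6,5), '.' pass, move up to (5,5)
Step 2: enter (5,5), '.' pass, move up to (4,5)
Step 3: enter (4,5), '.' pass, move up to (3,5)
Step 4: enter (3,5), '.' pass, move up to (2,5)
Step 5: enter (2,5), '.' pass, move up to (1,5)
Step 6: enter (1,5), '.' pass, move up to (0,5)
Step 7: enter (0,5), '.' pass, move up to (-1,5)
Step 8: at (-1,5) — EXIT via top edge, pos 5
Path length (cell visits): 7

Answer: 7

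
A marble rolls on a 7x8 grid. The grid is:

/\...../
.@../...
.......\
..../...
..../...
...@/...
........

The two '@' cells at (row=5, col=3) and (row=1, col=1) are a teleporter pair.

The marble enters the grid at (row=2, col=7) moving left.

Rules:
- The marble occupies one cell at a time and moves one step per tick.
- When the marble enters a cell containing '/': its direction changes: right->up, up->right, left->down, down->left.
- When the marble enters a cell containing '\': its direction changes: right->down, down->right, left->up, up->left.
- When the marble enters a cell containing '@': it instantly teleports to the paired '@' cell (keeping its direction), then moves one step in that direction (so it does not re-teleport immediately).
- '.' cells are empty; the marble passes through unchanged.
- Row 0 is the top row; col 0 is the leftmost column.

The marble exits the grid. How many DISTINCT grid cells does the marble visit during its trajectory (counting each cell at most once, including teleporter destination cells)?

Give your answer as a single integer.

Answer: 3

Derivation:
Step 1: enter (2,7), '\' deflects left->up, move up to (1,7)
Step 2: enter (1,7), '.' pass, move up to (0,7)
Step 3: enter (0,7), '/' deflects up->right, move right to (0,8)
Step 4: at (0,8) — EXIT via right edge, pos 0
Distinct cells visited: 3 (path length 3)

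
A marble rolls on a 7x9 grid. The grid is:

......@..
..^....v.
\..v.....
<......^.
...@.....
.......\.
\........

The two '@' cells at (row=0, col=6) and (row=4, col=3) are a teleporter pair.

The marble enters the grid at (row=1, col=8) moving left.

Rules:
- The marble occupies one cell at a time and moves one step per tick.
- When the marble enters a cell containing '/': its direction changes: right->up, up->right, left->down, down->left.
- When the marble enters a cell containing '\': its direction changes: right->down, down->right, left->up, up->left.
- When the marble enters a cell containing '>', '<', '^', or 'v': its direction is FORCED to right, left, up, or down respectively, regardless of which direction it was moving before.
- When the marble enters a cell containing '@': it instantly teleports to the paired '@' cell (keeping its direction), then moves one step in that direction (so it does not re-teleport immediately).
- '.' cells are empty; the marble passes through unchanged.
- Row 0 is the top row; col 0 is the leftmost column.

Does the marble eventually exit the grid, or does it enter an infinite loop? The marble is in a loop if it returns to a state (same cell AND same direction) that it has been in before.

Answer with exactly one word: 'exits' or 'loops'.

Step 1: enter (1,8), '.' pass, move left to (1,7)
Step 2: enter (1,7), 'v' forces left->down, move down to (2,7)
Step 3: enter (2,7), '.' pass, move down to (3,7)
Step 4: enter (3,7), '^' forces down->up, move up to (2,7)
Step 5: enter (2,7), '.' pass, move up to (1,7)
Step 6: enter (1,7), 'v' forces up->down, move down to (2,7)
Step 7: at (2,7) dir=down — LOOP DETECTED (seen before)

Answer: loops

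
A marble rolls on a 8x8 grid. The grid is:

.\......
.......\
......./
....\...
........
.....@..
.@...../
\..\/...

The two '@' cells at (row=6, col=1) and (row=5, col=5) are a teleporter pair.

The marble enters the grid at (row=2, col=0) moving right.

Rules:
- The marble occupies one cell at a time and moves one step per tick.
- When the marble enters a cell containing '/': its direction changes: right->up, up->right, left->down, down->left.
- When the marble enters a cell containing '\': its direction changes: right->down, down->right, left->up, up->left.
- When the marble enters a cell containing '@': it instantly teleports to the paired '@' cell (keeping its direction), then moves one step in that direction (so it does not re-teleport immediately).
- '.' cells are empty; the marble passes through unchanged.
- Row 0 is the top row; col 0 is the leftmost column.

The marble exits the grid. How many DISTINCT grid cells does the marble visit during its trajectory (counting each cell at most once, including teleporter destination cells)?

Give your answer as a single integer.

Answer: 16

Derivation:
Step 1: enter (2,0), '.' pass, move right to (2,1)
Step 2: enter (2,1), '.' pass, move right to (2,2)
Step 3: enter (2,2), '.' pass, move right to (2,3)
Step 4: enter (2,3), '.' pass, move right to (2,4)
Step 5: enter (2,4), '.' pass, move right to (2,5)
Step 6: enter (2,5), '.' pass, move right to (2,6)
Step 7: enter (2,6), '.' pass, move right to (2,7)
Step 8: enter (2,7), '/' deflects right->up, move up to (1,7)
Step 9: enter (1,7), '\' deflects up->left, move left to (1,6)
Step 10: enter (1,6), '.' pass, move left to (1,5)
Step 11: enter (1,5), '.' pass, move left to (1,4)
Step 12: enter (1,4), '.' pass, move left to (1,3)
Step 13: enter (1,3), '.' pass, move left to (1,2)
Step 14: enter (1,2), '.' pass, move left to (1,1)
Step 15: enter (1,1), '.' pass, move left to (1,0)
Step 16: enter (1,0), '.' pass, move left to (1,-1)
Step 17: at (1,-1) — EXIT via left edge, pos 1
Distinct cells visited: 16 (path length 16)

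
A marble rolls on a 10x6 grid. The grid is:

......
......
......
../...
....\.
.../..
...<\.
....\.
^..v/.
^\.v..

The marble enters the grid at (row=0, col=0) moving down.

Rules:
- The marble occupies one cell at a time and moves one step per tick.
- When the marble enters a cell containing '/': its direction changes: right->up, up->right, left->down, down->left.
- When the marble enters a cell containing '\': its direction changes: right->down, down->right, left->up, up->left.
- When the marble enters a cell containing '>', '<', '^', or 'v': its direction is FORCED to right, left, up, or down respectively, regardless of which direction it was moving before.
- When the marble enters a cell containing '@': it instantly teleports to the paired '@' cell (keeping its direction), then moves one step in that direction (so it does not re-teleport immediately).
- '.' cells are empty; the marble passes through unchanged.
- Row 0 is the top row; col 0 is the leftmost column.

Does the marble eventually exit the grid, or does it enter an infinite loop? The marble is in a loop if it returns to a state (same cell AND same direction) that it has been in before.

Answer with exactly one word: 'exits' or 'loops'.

Answer: exits

Derivation:
Step 1: enter (0,0), '.' pass, move down to (1,0)
Step 2: enter (1,0), '.' pass, move down to (2,0)
Step 3: enter (2,0), '.' pass, move down to (3,0)
Step 4: enter (3,0), '.' pass, move down to (4,0)
Step 5: enter (4,0), '.' pass, move down to (5,0)
Step 6: enter (5,0), '.' pass, move down to (6,0)
Step 7: enter (6,0), '.' pass, move down to (7,0)
Step 8: enter (7,0), '.' pass, move down to (8,0)
Step 9: enter (8,0), '^' forces down->up, move up to (7,0)
Step 10: enter (7,0), '.' pass, move up to (6,0)
Step 11: enter (6,0), '.' pass, move up to (5,0)
Step 12: enter (5,0), '.' pass, move up to (4,0)
Step 13: enter (4,0), '.' pass, move up to (3,0)
Step 14: enter (3,0), '.' pass, move up to (2,0)
Step 15: enter (2,0), '.' pass, move up to (1,0)
Step 16: enter (1,0), '.' pass, move up to (0,0)
Step 17: enter (0,0), '.' pass, move up to (-1,0)
Step 18: at (-1,0) — EXIT via top edge, pos 0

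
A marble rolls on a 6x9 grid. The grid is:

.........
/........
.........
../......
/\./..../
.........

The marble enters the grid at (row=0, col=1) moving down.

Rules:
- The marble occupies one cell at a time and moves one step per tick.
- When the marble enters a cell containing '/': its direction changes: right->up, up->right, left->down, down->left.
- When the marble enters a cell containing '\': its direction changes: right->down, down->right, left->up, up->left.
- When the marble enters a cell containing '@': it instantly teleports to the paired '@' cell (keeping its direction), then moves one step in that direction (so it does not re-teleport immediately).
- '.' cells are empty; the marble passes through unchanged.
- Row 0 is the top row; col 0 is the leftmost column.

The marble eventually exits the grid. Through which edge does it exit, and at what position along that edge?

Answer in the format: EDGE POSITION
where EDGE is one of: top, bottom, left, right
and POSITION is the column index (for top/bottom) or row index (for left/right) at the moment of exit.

Answer: top 3

Derivation:
Step 1: enter (0,1), '.' pass, move down to (1,1)
Step 2: enter (1,1), '.' pass, move down to (2,1)
Step 3: enter (2,1), '.' pass, move down to (3,1)
Step 4: enter (3,1), '.' pass, move down to (4,1)
Step 5: enter (4,1), '\' deflects down->right, move right to (4,2)
Step 6: enter (4,2), '.' pass, move right to (4,3)
Step 7: enter (4,3), '/' deflects right->up, move up to (3,3)
Step 8: enter (3,3), '.' pass, move up to (2,3)
Step 9: enter (2,3), '.' pass, move up to (1,3)
Step 10: enter (1,3), '.' pass, move up to (0,3)
Step 11: enter (0,3), '.' pass, move up to (-1,3)
Step 12: at (-1,3) — EXIT via top edge, pos 3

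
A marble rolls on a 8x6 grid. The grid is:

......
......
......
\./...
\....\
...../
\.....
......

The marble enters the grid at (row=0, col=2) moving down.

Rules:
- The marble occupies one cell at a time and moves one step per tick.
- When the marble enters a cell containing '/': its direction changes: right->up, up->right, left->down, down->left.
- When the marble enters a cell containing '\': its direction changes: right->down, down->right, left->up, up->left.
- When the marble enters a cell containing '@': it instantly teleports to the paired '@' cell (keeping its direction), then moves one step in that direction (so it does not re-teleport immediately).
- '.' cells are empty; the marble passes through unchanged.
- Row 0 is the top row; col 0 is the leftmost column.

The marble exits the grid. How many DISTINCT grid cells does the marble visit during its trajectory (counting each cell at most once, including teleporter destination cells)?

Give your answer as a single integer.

Step 1: enter (0,2), '.' pass, move down to (1,2)
Step 2: enter (1,2), '.' pass, move down to (2,2)
Step 3: enter (2,2), '.' pass, move down to (3,2)
Step 4: enter (3,2), '/' deflects down->left, move left to (3,1)
Step 5: enter (3,1), '.' pass, move left to (3,0)
Step 6: enter (3,0), '\' deflects left->up, move up to (2,0)
Step 7: enter (2,0), '.' pass, move up to (1,0)
Step 8: enter (1,0), '.' pass, move up to (0,0)
Step 9: enter (0,0), '.' pass, move up to (-1,0)
Step 10: at (-1,0) — EXIT via top edge, pos 0
Distinct cells visited: 9 (path length 9)

Answer: 9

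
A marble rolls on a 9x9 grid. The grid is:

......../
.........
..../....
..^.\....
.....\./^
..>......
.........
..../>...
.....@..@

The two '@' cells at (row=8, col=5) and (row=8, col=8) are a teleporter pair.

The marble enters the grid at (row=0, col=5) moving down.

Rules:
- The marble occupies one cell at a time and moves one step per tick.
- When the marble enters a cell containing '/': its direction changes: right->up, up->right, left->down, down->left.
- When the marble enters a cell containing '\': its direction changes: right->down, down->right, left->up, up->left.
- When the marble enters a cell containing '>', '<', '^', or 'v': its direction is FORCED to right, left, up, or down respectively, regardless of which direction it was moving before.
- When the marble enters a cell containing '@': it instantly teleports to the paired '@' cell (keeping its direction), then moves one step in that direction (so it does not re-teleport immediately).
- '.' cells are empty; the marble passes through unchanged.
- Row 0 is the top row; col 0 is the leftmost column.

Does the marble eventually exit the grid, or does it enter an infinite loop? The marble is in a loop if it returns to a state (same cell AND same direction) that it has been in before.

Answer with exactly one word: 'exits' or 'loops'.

Answer: exits

Derivation:
Step 1: enter (0,5), '.' pass, move down to (1,5)
Step 2: enter (1,5), '.' pass, move down to (2,5)
Step 3: enter (2,5), '.' pass, move down to (3,5)
Step 4: enter (3,5), '.' pass, move down to (4,5)
Step 5: enter (4,5), '\' deflects down->right, move right to (4,6)
Step 6: enter (4,6), '.' pass, move right to (4,7)
Step 7: enter (4,7), '/' deflects right->up, move up to (3,7)
Step 8: enter (3,7), '.' pass, move up to (2,7)
Step 9: enter (2,7), '.' pass, move up to (1,7)
Step 10: enter (1,7), '.' pass, move up to (0,7)
Step 11: enter (0,7), '.' pass, move up to (-1,7)
Step 12: at (-1,7) — EXIT via top edge, pos 7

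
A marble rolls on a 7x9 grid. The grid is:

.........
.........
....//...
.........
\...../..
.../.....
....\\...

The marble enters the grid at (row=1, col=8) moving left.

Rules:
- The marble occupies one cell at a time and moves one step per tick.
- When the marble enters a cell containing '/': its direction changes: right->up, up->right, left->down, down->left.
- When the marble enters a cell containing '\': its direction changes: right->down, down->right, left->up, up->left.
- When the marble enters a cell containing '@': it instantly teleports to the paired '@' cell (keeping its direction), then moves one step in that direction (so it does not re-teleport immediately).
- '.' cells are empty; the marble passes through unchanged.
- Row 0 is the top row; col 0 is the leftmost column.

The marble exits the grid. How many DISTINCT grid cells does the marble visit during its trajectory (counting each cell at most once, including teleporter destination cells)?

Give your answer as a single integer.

Answer: 9

Derivation:
Step 1: enter (1,8), '.' pass, move left to (1,7)
Step 2: enter (1,7), '.' pass, move left to (1,6)
Step 3: enter (1,6), '.' pass, move left to (1,5)
Step 4: enter (1,5), '.' pass, move left to (1,4)
Step 5: enter (1,4), '.' pass, move left to (1,3)
Step 6: enter (1,3), '.' pass, move left to (1,2)
Step 7: enter (1,2), '.' pass, move left to (1,1)
Step 8: enter (1,1), '.' pass, move left to (1,0)
Step 9: enter (1,0), '.' pass, move left to (1,-1)
Step 10: at (1,-1) — EXIT via left edge, pos 1
Distinct cells visited: 9 (path length 9)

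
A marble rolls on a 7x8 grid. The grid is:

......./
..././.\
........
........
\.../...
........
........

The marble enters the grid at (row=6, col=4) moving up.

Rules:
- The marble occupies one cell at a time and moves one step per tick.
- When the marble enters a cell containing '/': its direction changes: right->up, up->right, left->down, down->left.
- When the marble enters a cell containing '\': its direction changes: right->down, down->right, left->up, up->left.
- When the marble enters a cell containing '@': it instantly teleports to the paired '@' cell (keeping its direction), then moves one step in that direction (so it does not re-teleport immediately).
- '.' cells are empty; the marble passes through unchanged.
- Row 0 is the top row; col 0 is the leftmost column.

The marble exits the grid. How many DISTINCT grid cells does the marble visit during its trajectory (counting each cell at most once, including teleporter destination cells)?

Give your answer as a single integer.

Step 1: enter (6,4), '.' pass, move up to (5,4)
Step 2: enter (5,4), '.' pass, move up to (4,4)
Step 3: enter (4,4), '/' deflects up->right, move right to (4,5)
Step 4: enter (4,5), '.' pass, move right to (4,6)
Step 5: enter (4,6), '.' pass, move right to (4,7)
Step 6: enter (4,7), '.' pass, move right to (4,8)
Step 7: at (4,8) — EXIT via right edge, pos 4
Distinct cells visited: 6 (path length 6)

Answer: 6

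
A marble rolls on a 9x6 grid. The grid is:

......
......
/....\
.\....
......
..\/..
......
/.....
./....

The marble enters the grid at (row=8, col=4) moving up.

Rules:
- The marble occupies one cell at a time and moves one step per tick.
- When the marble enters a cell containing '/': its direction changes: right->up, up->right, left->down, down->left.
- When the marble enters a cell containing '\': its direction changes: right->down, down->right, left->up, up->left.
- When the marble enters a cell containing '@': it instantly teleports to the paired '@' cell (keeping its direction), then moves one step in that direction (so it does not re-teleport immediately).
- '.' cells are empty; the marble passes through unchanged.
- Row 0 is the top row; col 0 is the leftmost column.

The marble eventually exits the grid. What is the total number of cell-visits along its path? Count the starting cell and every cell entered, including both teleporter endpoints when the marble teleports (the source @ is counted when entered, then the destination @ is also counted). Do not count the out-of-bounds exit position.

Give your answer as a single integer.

Answer: 9

Derivation:
Step 1: enter (8,4), '.' pass, move up to (7,4)
Step 2: enter (7,4), '.' pass, move up to (6,4)
Step 3: enter (6,4), '.' pass, move up to (5,4)
Step 4: enter (5,4), '.' pass, move up to (4,4)
Step 5: enter (4,4), '.' pass, move up to (3,4)
Step 6: enter (3,4), '.' pass, move up to (2,4)
Step 7: enter (2,4), '.' pass, move up to (1,4)
Step 8: enter (1,4), '.' pass, move up to (0,4)
Step 9: enter (0,4), '.' pass, move up to (-1,4)
Step 10: at (-1,4) — EXIT via top edge, pos 4
Path length (cell visits): 9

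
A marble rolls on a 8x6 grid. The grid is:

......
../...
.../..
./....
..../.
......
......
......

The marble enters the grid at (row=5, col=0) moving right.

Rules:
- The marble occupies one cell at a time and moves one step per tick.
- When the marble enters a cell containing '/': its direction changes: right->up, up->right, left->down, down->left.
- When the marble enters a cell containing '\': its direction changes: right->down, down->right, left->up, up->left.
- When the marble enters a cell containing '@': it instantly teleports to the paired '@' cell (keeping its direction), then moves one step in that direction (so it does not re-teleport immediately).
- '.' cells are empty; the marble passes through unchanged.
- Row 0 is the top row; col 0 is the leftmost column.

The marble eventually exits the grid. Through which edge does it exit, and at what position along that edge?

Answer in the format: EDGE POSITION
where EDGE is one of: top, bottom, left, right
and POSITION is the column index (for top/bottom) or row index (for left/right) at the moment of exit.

Answer: right 5

Derivation:
Step 1: enter (5,0), '.' pass, move right to (5,1)
Step 2: enter (5,1), '.' pass, move right to (5,2)
Step 3: enter (5,2), '.' pass, move right to (5,3)
Step 4: enter (5,3), '.' pass, move right to (5,4)
Step 5: enter (5,4), '.' pass, move right to (5,5)
Step 6: enter (5,5), '.' pass, move right to (5,6)
Step 7: at (5,6) — EXIT via right edge, pos 5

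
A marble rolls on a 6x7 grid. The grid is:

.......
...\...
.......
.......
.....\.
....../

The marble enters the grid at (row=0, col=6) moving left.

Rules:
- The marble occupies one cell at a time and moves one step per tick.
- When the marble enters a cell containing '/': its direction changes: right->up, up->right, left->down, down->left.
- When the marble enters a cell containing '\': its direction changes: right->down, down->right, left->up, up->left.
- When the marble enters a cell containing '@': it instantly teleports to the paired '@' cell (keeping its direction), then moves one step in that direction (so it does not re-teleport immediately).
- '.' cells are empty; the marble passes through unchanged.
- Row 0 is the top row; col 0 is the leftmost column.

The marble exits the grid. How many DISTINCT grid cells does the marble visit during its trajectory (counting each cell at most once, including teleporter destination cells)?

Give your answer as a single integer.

Step 1: enter (0,6), '.' pass, move left to (0,5)
Step 2: enter (0,5), '.' pass, move left to (0,4)
Step 3: enter (0,4), '.' pass, move left to (0,3)
Step 4: enter (0,3), '.' pass, move left to (0,2)
Step 5: enter (0,2), '.' pass, move left to (0,1)
Step 6: enter (0,1), '.' pass, move left to (0,0)
Step 7: enter (0,0), '.' pass, move left to (0,-1)
Step 8: at (0,-1) — EXIT via left edge, pos 0
Distinct cells visited: 7 (path length 7)

Answer: 7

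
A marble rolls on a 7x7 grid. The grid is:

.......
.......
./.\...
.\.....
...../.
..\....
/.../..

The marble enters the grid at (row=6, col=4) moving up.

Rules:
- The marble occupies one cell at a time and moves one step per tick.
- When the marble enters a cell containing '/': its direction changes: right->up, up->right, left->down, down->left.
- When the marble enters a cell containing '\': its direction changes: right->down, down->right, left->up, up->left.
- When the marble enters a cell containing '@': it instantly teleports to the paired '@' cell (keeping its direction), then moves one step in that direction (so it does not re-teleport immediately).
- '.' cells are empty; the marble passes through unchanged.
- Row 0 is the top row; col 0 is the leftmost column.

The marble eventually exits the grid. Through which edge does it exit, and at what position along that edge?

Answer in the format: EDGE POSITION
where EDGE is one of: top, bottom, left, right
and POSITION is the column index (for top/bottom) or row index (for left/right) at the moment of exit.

Step 1: enter (6,4), '/' deflects up->right, move right to (6,5)
Step 2: enter (6,5), '.' pass, move right to (6,6)
Step 3: enter (6,6), '.' pass, move right to (6,7)
Step 4: at (6,7) — EXIT via right edge, pos 6

Answer: right 6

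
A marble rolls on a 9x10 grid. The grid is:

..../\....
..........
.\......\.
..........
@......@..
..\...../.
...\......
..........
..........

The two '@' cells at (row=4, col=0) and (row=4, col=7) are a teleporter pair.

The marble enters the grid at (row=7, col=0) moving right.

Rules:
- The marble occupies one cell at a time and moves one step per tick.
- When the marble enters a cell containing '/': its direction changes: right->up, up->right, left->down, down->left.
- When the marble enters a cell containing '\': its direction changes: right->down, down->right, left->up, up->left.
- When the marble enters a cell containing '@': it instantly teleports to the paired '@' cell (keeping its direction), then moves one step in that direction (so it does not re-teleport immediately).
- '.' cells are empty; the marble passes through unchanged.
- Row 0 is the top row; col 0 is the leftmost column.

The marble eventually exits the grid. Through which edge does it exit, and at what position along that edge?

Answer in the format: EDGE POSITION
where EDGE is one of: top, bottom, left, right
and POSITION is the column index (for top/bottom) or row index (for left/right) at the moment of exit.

Answer: right 7

Derivation:
Step 1: enter (7,0), '.' pass, move right to (7,1)
Step 2: enter (7,1), '.' pass, move right to (7,2)
Step 3: enter (7,2), '.' pass, move right to (7,3)
Step 4: enter (7,3), '.' pass, move right to (7,4)
Step 5: enter (7,4), '.' pass, move right to (7,5)
Step 6: enter (7,5), '.' pass, move right to (7,6)
Step 7: enter (7,6), '.' pass, move right to (7,7)
Step 8: enter (7,7), '.' pass, move right to (7,8)
Step 9: enter (7,8), '.' pass, move right to (7,9)
Step 10: enter (7,9), '.' pass, move right to (7,10)
Step 11: at (7,10) — EXIT via right edge, pos 7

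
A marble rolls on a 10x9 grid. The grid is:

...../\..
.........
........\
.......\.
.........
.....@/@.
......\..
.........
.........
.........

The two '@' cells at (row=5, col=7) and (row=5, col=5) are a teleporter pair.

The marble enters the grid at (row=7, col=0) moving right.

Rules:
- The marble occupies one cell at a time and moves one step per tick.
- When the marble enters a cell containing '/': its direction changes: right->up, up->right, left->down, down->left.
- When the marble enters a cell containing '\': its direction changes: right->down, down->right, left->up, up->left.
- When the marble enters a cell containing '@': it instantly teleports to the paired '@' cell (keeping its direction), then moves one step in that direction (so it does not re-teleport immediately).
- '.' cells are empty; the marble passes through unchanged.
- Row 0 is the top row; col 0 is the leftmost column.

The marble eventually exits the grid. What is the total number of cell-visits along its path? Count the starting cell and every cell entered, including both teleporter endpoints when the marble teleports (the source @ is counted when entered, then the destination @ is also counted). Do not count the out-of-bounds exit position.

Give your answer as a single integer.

Step 1: enter (7,0), '.' pass, move right to (7,1)
Step 2: enter (7,1), '.' pass, move right to (7,2)
Step 3: enter (7,2), '.' pass, move right to (7,3)
Step 4: enter (7,3), '.' pass, move right to (7,4)
Step 5: enter (7,4), '.' pass, move right to (7,5)
Step 6: enter (7,5), '.' pass, move right to (7,6)
Step 7: enter (7,6), '.' pass, move right to (7,7)
Step 8: enter (7,7), '.' pass, move right to (7,8)
Step 9: enter (7,8), '.' pass, move right to (7,9)
Step 10: at (7,9) — EXIT via right edge, pos 7
Path length (cell visits): 9

Answer: 9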